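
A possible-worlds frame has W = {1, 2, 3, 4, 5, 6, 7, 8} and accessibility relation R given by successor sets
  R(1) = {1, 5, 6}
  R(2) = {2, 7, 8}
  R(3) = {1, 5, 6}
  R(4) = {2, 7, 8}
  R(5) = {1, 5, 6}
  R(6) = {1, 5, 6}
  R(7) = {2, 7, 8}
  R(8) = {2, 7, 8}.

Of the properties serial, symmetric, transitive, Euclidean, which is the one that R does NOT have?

symmetric

Serial: yes — every world has a successor (e.g. 1 R 1).
Symmetric: no — 3 R 1 but not 1 R 3.
Transitive: yes — every two-step R-path is closed by a direct edge.
Euclidean: yes — any two successors of a common world are R-related.
Only symmetric fails.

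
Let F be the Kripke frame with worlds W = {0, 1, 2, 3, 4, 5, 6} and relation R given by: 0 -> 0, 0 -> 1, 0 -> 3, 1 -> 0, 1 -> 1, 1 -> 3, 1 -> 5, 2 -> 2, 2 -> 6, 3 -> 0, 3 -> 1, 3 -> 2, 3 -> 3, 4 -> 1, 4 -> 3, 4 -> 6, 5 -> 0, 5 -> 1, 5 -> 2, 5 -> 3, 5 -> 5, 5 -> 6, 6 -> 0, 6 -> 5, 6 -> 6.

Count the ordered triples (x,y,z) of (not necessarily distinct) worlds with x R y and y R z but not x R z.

20

Enumerating: (0,1,5), (0,3,2), (1,3,2), (1,5,2), (1,5,6), (2,6,0), (2,6,5), (3,1,5), (3,2,6), (4,1,0), (4,1,5), (4,3,0), … and 8 more.
Total: 20.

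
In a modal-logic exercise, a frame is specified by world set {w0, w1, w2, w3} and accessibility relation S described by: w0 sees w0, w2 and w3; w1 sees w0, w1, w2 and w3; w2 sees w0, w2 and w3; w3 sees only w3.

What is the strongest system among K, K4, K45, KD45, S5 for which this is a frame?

K4

Transitive (axiom 4): yes — every two-step S-path is closed by a direct edge.
Euclidean (axiom 5): no — w0 S w3 and w0 S w2, but not w3 S w2.
Serial (axiom D): yes — every world has a successor (e.g. w0 S w0).
Reflexive (axiom T): yes — every world is S-related to itself.
So F validates K, K4; K45 would additionally require S to be Euclidean. The strongest is K4.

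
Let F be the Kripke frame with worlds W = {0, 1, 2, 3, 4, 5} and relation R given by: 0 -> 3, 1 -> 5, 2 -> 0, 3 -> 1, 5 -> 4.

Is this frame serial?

No

Serial: no — 4 has no R-successor.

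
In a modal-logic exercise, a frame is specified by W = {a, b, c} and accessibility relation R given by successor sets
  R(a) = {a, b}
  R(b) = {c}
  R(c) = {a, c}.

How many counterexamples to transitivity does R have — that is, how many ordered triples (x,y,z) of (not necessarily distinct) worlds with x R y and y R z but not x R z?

3

Enumerating: (a,b,c), (b,c,a), (c,a,b).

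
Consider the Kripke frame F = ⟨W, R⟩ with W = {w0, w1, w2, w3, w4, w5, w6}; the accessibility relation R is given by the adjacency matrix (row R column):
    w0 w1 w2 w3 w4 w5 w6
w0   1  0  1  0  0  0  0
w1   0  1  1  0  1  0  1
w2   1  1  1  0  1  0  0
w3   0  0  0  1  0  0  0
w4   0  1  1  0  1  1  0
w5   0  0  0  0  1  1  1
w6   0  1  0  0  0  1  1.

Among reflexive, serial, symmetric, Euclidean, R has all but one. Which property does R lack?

Reflexive: yes — every world is R-related to itself.
Serial: yes — every world has a successor (e.g. w0 R w0).
Symmetric: yes — every pair in R has its reverse in R.
Euclidean: no — w1 R w2 and w1 R w6, but not w2 R w6.
Only Euclidean fails.

Euclidean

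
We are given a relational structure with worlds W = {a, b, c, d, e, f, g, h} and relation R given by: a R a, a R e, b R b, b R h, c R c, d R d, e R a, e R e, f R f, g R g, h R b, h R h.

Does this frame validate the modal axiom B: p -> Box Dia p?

Yes

The schema B characterises exactly the symmetric frames.
Symmetric: yes — every pair in R has its reverse in R.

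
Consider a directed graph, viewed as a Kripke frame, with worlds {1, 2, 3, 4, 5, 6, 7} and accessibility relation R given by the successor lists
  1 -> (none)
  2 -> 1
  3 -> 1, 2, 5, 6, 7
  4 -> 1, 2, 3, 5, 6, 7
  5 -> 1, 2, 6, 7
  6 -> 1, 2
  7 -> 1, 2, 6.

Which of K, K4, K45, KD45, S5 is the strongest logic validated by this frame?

K4

Transitive (axiom 4): yes — every two-step R-path is closed by a direct edge.
Euclidean (axiom 5): no — 3 R 1 and 3 R 2, but not 1 R 2.
Serial (axiom D): no — 1 has no R-successor.
Reflexive (axiom T): no — 1 is not related to itself.
So F validates K, K4; K45 would additionally require R to be Euclidean. The strongest is K4.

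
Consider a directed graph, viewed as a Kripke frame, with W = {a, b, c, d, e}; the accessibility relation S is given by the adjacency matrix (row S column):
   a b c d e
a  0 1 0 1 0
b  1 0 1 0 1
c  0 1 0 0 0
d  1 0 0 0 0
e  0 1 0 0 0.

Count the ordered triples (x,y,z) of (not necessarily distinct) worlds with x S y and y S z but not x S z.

Enumerating: (a,b,a), (a,b,c), (a,b,e), (a,d,a), (b,a,b), (b,a,d), (b,c,b), (b,e,b), (c,b,a), (c,b,c), (c,b,e), (d,a,b), (d,a,d), (e,b,a), (e,b,c), (e,b,e).

16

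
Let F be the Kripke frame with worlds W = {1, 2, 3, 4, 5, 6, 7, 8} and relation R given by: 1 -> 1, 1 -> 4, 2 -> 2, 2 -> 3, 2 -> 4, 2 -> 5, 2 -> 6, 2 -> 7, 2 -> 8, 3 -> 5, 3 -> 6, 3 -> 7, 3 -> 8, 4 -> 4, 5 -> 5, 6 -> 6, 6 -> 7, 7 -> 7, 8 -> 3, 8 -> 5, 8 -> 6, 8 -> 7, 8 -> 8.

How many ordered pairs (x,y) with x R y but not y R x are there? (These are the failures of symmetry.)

Enumerating: (1,4), (2,3), (2,4), (2,5), (2,6), (2,7), (2,8), (3,5), (3,6), (3,7), (6,7), (8,5), (8,6), (8,7).

14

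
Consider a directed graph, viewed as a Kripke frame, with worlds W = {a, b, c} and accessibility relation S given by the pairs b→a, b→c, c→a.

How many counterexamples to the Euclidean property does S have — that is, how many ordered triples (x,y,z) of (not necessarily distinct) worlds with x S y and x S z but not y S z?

4

Enumerating: (b,a,a), (b,a,c), (b,c,c), (c,a,a).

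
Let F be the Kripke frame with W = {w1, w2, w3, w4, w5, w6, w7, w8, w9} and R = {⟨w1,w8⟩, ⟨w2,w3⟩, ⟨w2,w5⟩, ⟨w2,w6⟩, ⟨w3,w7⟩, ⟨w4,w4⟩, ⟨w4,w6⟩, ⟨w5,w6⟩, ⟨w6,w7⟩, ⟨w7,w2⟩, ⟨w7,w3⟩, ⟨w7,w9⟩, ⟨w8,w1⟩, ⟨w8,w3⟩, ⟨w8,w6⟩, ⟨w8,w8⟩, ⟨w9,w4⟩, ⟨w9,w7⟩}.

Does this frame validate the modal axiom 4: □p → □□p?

By correspondence theory, 4 is valid on a frame iff R is transitive.
Transitive: no — w1 R w8 and w8 R w3, but not w1 R w3.

No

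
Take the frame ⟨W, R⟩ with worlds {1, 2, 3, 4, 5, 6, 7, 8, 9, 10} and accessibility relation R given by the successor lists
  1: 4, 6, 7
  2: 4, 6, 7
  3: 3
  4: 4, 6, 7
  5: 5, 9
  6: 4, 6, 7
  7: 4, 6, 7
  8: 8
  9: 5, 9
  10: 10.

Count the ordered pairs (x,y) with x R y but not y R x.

6

Enumerating: (1,4), (1,6), (1,7), (2,4), (2,6), (2,7).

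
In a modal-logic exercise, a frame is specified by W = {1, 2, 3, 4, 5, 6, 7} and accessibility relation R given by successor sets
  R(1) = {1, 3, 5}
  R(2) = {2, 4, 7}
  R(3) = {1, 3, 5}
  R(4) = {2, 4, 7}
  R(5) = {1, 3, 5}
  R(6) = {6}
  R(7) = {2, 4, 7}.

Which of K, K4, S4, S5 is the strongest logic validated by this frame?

S5

Transitive (axiom 4): yes — every two-step R-path is closed by a direct edge.
Reflexive (axiom T): yes — every world is R-related to itself.
Euclidean (axiom 5): yes — any two successors of a common world are R-related.
So F validates K, K4, S4, S5. The strongest is S5.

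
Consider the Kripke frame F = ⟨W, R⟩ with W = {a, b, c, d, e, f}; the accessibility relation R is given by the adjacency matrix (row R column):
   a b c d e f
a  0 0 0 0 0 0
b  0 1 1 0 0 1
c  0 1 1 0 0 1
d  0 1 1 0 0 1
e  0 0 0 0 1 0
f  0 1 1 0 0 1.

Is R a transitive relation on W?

Yes

Transitive: yes — every two-step R-path is closed by a direct edge.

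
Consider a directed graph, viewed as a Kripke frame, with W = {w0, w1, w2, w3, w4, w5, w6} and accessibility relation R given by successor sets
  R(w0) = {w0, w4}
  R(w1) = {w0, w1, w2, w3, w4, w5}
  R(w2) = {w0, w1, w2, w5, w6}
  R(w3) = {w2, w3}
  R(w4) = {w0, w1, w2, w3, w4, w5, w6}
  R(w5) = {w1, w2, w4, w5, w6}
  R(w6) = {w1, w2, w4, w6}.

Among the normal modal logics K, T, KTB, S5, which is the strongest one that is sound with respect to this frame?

Reflexive (axiom T): yes — every world is R-related to itself.
Symmetric (axiom B): no — w1 R w0 but not w0 R w1.
Euclidean (axiom 5): no — w1 R w0 and w1 R w2, but not w0 R w2.
So F validates K, T; KTB would additionally require R to be symmetric. The strongest is T.

T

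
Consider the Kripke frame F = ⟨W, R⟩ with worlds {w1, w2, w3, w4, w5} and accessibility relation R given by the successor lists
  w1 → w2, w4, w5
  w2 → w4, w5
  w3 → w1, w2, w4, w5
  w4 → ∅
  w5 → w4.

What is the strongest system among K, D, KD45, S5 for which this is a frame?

K

Serial (axiom D): no — w4 has no R-successor.
Euclidean (axiom 5): no — w1 R w4 and w1 R w2, but not w4 R w2.
Transitive (axiom 4): yes — every two-step R-path is closed by a direct edge.
Reflexive (axiom T): no — w1 is not related to itself.
So F validates K; D would additionally require R to be serial. The strongest is K.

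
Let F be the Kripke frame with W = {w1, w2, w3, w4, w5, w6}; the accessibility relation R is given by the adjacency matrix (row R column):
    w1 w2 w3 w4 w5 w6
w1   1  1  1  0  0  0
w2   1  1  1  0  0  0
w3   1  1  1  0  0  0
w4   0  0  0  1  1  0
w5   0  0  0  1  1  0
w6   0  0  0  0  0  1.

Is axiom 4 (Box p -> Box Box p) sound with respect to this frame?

By correspondence theory, 4 is valid on a frame iff R is transitive.
Transitive: yes — every two-step R-path is closed by a direct edge.

Yes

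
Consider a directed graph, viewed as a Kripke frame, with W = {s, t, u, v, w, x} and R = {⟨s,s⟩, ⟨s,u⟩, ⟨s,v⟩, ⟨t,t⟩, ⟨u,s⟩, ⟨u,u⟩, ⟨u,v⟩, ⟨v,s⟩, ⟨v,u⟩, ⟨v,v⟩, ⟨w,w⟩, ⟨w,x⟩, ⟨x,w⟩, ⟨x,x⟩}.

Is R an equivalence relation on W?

Yes

Reflexive: yes — every world is R-related to itself.
Symmetric: yes — every pair in R has its reverse in R.
Transitive: yes — every two-step R-path is closed by a direct edge.
So R is an equivalence relation.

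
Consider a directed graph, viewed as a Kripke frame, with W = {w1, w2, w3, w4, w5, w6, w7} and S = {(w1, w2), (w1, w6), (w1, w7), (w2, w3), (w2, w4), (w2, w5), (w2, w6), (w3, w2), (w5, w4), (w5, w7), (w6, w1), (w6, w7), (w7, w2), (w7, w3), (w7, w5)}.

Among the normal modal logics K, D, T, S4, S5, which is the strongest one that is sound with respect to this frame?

Serial (axiom D): no — w4 has no S-successor.
Reflexive (axiom T): no — w1 is not related to itself.
Transitive (axiom 4): no — w1 S w2 and w2 S w3, but not w1 S w3.
Euclidean (axiom 5): no — w1 S w2 and w1 S w7, but not w2 S w7.
So F validates K; D would additionally require S to be serial. The strongest is K.

K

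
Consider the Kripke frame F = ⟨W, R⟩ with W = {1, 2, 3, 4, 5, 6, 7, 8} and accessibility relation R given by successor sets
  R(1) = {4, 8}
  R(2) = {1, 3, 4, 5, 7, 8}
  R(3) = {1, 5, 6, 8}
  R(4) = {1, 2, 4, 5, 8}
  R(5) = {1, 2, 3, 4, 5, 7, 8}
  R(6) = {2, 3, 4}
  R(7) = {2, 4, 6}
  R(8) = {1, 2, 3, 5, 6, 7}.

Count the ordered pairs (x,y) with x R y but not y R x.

Enumerating: (2,1), (2,3), (3,1), (4,8), (5,1), (5,7), (6,2), (6,4), (7,4), (7,6), (8,6), (8,7).

12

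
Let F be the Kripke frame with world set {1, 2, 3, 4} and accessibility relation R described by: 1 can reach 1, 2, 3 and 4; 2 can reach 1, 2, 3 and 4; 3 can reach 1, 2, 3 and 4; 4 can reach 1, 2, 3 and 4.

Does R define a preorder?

Reflexive: yes — every world is R-related to itself.
Transitive: yes — every two-step R-path is closed by a direct edge.
So R is a preorder.

Yes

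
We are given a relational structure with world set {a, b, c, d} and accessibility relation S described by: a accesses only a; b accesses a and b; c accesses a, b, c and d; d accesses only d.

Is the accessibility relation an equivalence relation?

No

Reflexive: yes — every world is S-related to itself.
Symmetric: no — b S a but not a S b.
Transitive: yes — every two-step S-path is closed by a direct edge.
So S is not an equivalence relation.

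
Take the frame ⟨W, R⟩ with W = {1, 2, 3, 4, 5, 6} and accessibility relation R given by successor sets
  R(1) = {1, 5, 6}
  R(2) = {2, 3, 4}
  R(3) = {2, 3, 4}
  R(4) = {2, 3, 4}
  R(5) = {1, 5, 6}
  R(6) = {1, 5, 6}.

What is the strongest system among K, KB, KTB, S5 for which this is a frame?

Symmetric (axiom B): yes — every pair in R has its reverse in R.
Reflexive (axiom T): yes — every world is R-related to itself.
Euclidean (axiom 5): yes — any two successors of a common world are R-related.
So F validates K, KB, KTB, S5. The strongest is S5.

S5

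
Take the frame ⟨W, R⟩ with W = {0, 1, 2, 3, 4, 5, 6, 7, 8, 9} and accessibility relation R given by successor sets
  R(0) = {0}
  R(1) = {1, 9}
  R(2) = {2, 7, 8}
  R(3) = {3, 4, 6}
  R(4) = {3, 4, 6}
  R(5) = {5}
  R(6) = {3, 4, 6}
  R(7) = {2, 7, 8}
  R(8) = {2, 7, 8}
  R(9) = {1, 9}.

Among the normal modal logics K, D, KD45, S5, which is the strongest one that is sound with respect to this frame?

S5

Serial (axiom D): yes — every world has a successor (e.g. 0 R 0).
Euclidean (axiom 5): yes — any two successors of a common world are R-related.
Transitive (axiom 4): yes — every two-step R-path is closed by a direct edge.
Reflexive (axiom T): yes — every world is R-related to itself.
So F validates K, D, KD45, S5. The strongest is S5.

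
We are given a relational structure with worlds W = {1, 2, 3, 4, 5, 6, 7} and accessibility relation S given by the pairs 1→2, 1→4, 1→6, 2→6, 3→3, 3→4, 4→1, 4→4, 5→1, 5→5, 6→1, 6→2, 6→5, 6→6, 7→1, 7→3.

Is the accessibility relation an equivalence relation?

Reflexive: no — 1 is not related to itself.
Symmetric: no — 1 S 2 but not 2 S 1.
Transitive: no — 1 S 6 and 6 S 5, but not 1 S 5.
So S is not an equivalence relation.

No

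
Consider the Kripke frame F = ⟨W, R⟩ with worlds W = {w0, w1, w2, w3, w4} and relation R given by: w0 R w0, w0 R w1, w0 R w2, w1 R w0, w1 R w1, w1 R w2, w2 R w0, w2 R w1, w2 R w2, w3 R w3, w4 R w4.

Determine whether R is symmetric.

Symmetric: yes — every pair in R has its reverse in R.

Yes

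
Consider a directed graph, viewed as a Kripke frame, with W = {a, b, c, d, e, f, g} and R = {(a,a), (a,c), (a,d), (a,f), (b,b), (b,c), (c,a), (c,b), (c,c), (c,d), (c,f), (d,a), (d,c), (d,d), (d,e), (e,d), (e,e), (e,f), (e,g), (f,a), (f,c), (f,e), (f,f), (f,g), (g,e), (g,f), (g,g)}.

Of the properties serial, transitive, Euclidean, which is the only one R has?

Serial: yes — every world has a successor (e.g. a R a).
Transitive: no — a R c and c R b, but not a R b.
Euclidean: no — a R d and a R f, but not d R f.
Only serial holds.

serial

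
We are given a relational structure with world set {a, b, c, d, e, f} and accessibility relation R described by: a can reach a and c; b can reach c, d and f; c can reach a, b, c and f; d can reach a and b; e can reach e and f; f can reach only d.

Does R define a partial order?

No

Reflexive: no — b is not related to itself.
Transitive: no — a R c and c R b, but not a R b.
Antisymmetric: no — a R c and c R a with a ≠ c.
So R is not a partial order.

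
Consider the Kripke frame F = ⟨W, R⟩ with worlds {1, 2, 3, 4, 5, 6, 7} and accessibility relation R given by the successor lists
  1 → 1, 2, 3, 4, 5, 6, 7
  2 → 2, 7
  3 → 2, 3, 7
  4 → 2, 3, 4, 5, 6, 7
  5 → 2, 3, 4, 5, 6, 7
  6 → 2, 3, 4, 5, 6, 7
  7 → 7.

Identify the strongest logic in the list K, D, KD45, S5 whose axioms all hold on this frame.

Serial (axiom D): yes — every world has a successor (e.g. 1 R 1).
Euclidean (axiom 5): no — 1 R 2 and 1 R 3, but not 2 R 3.
Transitive (axiom 4): yes — every two-step R-path is closed by a direct edge.
Reflexive (axiom T): yes — every world is R-related to itself.
So F validates K, D; KD45 would additionally require R to be Euclidean. The strongest is D.

D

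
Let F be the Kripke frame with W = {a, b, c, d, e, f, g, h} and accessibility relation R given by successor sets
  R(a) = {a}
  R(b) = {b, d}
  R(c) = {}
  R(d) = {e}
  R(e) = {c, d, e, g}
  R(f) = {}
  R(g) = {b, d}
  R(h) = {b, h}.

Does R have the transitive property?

No

Transitive: no — b R d and d R e, but not b R e.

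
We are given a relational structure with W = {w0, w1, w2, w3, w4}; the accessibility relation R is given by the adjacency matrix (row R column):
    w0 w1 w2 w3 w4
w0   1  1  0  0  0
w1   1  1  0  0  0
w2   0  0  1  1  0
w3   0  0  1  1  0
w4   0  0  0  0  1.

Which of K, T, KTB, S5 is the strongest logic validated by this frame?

Reflexive (axiom T): yes — every world is R-related to itself.
Symmetric (axiom B): yes — every pair in R has its reverse in R.
Euclidean (axiom 5): yes — any two successors of a common world are R-related.
So F validates K, T, KTB, S5. The strongest is S5.

S5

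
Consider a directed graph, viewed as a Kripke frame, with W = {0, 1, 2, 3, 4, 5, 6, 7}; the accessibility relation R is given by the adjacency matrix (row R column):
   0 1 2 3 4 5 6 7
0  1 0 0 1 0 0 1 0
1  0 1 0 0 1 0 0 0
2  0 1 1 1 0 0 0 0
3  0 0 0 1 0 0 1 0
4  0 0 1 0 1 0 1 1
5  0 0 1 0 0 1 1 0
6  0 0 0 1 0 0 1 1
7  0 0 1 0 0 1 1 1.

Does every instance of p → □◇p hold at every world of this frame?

By correspondence theory, B is valid on a frame iff R is symmetric.
Symmetric: no — 0 R 3 but not 3 R 0.

No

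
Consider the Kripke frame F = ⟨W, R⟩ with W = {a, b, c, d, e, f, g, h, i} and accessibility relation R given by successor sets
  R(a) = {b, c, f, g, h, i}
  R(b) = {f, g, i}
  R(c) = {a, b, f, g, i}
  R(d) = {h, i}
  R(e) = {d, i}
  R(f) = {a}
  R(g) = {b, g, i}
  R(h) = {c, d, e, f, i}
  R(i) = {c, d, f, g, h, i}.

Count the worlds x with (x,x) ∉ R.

7

Enumerating: a, b, c, d, e, f, h.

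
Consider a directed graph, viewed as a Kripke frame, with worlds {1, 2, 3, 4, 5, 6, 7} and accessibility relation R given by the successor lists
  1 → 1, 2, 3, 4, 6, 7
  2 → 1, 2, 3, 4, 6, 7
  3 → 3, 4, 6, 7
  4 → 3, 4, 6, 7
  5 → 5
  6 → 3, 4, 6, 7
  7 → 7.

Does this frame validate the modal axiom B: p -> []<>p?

No

Axiom B corresponds to the accessibility relation being symmetric.
Symmetric: no — 1 R 3 but not 3 R 1.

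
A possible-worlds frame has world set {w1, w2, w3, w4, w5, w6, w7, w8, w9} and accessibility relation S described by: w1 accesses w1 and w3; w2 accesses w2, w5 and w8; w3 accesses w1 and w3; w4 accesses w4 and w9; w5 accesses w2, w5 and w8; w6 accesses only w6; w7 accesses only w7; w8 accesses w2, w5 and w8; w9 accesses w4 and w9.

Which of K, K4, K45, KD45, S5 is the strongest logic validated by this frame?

Transitive (axiom 4): yes — every two-step S-path is closed by a direct edge.
Euclidean (axiom 5): yes — any two successors of a common world are S-related.
Serial (axiom D): yes — every world has a successor (e.g. w1 S w1).
Reflexive (axiom T): yes — every world is S-related to itself.
So F validates K, K4, K45, KD45, S5. The strongest is S5.

S5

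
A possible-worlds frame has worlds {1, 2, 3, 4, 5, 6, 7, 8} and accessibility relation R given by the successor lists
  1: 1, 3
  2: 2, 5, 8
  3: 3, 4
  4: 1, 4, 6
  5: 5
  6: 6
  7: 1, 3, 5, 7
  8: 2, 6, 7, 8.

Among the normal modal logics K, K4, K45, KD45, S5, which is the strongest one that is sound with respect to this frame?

K

Transitive (axiom 4): no — 1 R 3 and 3 R 4, but not 1 R 4.
Euclidean (axiom 5): no — 2 R 5 and 2 R 8, but not 5 R 8.
Serial (axiom D): yes — every world has a successor (e.g. 1 R 1).
Reflexive (axiom T): yes — every world is R-related to itself.
So F validates K; K4 would additionally require R to be transitive. The strongest is K.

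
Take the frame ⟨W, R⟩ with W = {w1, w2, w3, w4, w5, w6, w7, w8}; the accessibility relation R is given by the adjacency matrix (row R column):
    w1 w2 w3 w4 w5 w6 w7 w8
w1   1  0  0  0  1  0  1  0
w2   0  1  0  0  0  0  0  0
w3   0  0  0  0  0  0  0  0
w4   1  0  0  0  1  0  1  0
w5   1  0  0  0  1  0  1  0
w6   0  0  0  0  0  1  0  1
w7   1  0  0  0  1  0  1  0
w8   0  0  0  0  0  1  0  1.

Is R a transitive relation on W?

Yes

Transitive: yes — every two-step R-path is closed by a direct edge.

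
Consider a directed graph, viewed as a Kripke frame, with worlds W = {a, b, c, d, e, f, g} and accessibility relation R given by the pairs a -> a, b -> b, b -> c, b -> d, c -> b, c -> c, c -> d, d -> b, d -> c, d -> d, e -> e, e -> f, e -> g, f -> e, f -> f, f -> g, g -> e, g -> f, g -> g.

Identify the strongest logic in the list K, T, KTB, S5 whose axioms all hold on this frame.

S5

Reflexive (axiom T): yes — every world is R-related to itself.
Symmetric (axiom B): yes — every pair in R has its reverse in R.
Euclidean (axiom 5): yes — any two successors of a common world are R-related.
So F validates K, T, KTB, S5. The strongest is S5.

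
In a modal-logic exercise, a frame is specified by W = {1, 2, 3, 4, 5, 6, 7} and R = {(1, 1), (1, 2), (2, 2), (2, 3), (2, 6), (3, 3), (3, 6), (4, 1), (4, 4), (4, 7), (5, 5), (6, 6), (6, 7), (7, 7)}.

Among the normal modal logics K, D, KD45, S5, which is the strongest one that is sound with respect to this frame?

D

Serial (axiom D): yes — every world has a successor (e.g. 1 R 1).
Euclidean (axiom 5): no — 2 R 6 and 2 R 3, but not 6 R 3.
Transitive (axiom 4): no — 1 R 2 and 2 R 3, but not 1 R 3.
Reflexive (axiom T): yes — every world is R-related to itself.
So F validates K, D; KD45 would additionally require R to be Euclidean and transitive. The strongest is D.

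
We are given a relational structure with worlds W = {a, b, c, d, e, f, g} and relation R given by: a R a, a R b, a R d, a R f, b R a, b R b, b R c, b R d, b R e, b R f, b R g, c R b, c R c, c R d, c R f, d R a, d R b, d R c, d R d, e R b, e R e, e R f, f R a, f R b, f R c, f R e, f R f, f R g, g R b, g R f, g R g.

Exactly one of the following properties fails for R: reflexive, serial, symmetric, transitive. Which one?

transitive

Reflexive: yes — every world is R-related to itself.
Serial: yes — every world has a successor (e.g. a R a).
Symmetric: yes — every pair in R has its reverse in R.
Transitive: no — a R b and b R c, but not a R c.
Only transitive fails.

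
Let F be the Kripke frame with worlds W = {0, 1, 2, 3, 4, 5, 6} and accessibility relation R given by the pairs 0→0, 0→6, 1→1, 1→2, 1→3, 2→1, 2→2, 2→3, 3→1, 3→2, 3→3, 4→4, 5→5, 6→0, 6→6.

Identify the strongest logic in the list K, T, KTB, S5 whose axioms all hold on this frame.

S5

Reflexive (axiom T): yes — every world is R-related to itself.
Symmetric (axiom B): yes — every pair in R has its reverse in R.
Euclidean (axiom 5): yes — any two successors of a common world are R-related.
So F validates K, T, KTB, S5. The strongest is S5.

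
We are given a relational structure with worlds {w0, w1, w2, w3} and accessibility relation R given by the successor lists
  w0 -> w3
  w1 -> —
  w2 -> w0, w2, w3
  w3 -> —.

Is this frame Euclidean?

No

Euclidean: no — w2 R w3 and w2 R w0, but not w3 R w0.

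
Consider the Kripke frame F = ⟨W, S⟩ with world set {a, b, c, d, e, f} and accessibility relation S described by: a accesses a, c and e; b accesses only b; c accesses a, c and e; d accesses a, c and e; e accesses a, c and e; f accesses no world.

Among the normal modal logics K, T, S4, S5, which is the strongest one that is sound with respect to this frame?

K

Reflexive (axiom T): no — d is not related to itself.
Transitive (axiom 4): yes — every two-step S-path is closed by a direct edge.
Euclidean (axiom 5): yes — any two successors of a common world are S-related.
So F validates K; T would additionally require S to be reflexive. The strongest is K.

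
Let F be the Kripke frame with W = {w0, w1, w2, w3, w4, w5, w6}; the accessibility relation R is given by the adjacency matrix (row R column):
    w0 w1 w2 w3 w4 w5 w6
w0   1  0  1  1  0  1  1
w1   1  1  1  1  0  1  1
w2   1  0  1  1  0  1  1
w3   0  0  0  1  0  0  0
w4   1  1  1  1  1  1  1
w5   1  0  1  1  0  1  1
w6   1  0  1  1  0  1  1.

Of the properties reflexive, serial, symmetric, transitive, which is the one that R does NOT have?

symmetric

Reflexive: yes — every world is R-related to itself.
Serial: yes — every world has a successor (e.g. w0 R w0).
Symmetric: no — w0 R w3 but not w3 R w0.
Transitive: yes — every two-step R-path is closed by a direct edge.
Only symmetric fails.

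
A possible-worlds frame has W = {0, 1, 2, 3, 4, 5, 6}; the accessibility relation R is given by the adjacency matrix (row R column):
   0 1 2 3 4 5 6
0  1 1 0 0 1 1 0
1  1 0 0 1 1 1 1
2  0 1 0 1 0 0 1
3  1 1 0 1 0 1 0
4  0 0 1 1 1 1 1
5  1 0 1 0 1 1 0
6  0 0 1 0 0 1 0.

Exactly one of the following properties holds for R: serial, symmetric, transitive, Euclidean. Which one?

serial

Serial: yes — every world has a successor (e.g. 0 R 0).
Symmetric: no — 0 R 4 but not 4 R 0.
Transitive: no — 0 R 1 and 1 R 3, but not 0 R 3.
Euclidean: no — 0 R 4 and 0 R 1, but not 4 R 1.
Only serial holds.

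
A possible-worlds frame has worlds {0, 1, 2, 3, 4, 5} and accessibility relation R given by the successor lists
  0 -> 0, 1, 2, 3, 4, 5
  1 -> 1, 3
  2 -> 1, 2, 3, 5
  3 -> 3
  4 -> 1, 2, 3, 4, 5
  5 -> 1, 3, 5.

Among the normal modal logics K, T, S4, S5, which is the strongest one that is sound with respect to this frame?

Reflexive (axiom T): yes — every world is R-related to itself.
Transitive (axiom 4): yes — every two-step R-path is closed by a direct edge.
Euclidean (axiom 5): no — 0 R 1 and 0 R 2, but not 1 R 2.
So F validates K, T, S4; S5 would additionally require R to be Euclidean. The strongest is S4.

S4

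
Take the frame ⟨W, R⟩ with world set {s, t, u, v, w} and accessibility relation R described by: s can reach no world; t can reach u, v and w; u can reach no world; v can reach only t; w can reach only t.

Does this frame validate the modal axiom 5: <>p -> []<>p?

By correspondence theory, 5 is valid on a frame iff R is Euclidean.
Euclidean: no — t R u and t R v, but not u R v.

No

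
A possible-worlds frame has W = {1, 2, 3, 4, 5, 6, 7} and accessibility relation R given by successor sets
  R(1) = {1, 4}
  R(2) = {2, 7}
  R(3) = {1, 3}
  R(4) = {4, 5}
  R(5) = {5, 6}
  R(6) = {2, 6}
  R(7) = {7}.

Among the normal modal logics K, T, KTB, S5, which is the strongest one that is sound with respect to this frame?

T

Reflexive (axiom T): yes — every world is R-related to itself.
Symmetric (axiom B): no — 1 R 4 but not 4 R 1.
Euclidean (axiom 5): no — 1 R 4 and 1 R 1, but not 4 R 1.
So F validates K, T; KTB would additionally require R to be symmetric. The strongest is T.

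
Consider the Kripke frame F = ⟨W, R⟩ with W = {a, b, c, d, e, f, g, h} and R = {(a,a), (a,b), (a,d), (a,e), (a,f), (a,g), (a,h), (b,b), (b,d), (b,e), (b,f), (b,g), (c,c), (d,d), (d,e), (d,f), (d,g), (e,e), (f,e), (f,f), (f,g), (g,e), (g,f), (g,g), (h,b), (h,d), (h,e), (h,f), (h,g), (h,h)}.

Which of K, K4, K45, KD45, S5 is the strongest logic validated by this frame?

Transitive (axiom 4): yes — every two-step R-path is closed by a direct edge.
Euclidean (axiom 5): no — a R b and a R h, but not b R h.
Serial (axiom D): yes — every world has a successor (e.g. a R a).
Reflexive (axiom T): yes — every world is R-related to itself.
So F validates K, K4; K45 would additionally require R to be Euclidean. The strongest is K4.

K4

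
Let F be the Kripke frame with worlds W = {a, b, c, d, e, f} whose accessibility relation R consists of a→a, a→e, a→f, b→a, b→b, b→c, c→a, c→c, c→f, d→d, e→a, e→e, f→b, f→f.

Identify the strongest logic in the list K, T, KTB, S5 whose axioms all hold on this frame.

T

Reflexive (axiom T): yes — every world is R-related to itself.
Symmetric (axiom B): no — a R f but not f R a.
Euclidean (axiom 5): no — a R e and a R f, but not e R f.
So F validates K, T; KTB would additionally require R to be symmetric. The strongest is T.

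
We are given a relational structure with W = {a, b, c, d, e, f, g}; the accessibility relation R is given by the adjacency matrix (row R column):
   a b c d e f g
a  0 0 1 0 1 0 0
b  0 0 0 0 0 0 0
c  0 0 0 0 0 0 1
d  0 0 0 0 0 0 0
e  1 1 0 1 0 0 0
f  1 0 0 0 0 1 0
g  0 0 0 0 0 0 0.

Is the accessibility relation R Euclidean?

Euclidean: no — a R c and a R e, but not c R e.

No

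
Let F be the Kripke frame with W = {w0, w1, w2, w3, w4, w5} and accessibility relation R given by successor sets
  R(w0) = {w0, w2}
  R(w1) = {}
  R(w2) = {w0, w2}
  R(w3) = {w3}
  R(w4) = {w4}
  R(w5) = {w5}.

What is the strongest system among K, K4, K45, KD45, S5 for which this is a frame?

Transitive (axiom 4): yes — every two-step R-path is closed by a direct edge.
Euclidean (axiom 5): yes — any two successors of a common world are R-related.
Serial (axiom D): no — w1 has no R-successor.
Reflexive (axiom T): no — w1 is not related to itself.
So F validates K, K4, K45; KD45 would additionally require R to be serial. The strongest is K45.

K45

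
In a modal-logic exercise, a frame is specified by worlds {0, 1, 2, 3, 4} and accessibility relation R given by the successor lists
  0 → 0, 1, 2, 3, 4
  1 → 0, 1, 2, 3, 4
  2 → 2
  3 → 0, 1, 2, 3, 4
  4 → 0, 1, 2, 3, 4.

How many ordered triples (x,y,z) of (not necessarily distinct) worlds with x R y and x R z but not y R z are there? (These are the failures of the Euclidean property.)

Enumerating: (0,2,0), (0,2,1), (0,2,3), (0,2,4), (1,2,0), (1,2,1), (1,2,3), (1,2,4), (3,2,0), (3,2,1), (3,2,3), (3,2,4), (4,2,0), (4,2,1), (4,2,3), (4,2,4).

16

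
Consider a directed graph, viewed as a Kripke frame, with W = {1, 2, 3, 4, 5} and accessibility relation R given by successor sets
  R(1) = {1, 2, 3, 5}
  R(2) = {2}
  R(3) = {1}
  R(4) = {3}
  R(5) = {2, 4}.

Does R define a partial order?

Reflexive: no — 3 is not related to itself.
Transitive: no — 1 R 5 and 5 R 4, but not 1 R 4.
Antisymmetric: no — 1 R 3 and 3 R 1 with 1 ≠ 3.
So R is not a partial order.

No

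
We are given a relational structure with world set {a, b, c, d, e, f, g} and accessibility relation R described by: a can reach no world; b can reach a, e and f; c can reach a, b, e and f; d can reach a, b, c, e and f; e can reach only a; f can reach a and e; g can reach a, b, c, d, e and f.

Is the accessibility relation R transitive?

Yes

Transitive: yes — every two-step R-path is closed by a direct edge.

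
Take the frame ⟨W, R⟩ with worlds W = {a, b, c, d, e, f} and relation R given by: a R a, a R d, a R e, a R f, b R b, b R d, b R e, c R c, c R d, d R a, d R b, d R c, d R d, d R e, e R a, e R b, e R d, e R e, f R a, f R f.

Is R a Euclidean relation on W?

No

Euclidean: no — a R d and a R f, but not d R f.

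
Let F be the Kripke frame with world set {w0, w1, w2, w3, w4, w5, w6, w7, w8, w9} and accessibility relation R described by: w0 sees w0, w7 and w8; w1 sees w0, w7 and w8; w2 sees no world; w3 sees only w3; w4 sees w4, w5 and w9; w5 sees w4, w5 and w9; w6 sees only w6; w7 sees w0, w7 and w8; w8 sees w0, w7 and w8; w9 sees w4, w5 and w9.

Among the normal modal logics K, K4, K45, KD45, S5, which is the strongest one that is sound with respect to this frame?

Transitive (axiom 4): yes — every two-step R-path is closed by a direct edge.
Euclidean (axiom 5): yes — any two successors of a common world are R-related.
Serial (axiom D): no — w2 has no R-successor.
Reflexive (axiom T): no — w1 is not related to itself.
So F validates K, K4, K45; KD45 would additionally require R to be serial. The strongest is K45.

K45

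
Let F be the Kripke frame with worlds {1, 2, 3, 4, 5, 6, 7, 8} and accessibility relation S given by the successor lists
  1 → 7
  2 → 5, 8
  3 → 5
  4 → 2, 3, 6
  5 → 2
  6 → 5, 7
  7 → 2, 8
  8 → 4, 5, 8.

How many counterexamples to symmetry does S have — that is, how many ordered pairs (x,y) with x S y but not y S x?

Enumerating: (1,7), (2,8), (3,5), (4,2), (4,3), (4,6), (6,5), (6,7), (7,2), (7,8), (8,4), (8,5).

12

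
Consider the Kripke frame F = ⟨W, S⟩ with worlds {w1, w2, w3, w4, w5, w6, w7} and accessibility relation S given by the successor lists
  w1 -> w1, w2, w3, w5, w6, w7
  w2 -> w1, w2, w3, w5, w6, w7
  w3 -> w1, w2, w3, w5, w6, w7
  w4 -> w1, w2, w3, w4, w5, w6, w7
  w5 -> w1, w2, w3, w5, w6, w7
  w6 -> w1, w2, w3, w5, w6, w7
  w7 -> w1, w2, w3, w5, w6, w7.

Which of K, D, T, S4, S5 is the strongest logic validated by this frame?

S4

Serial (axiom D): yes — every world has a successor (e.g. w1 S w1).
Reflexive (axiom T): yes — every world is S-related to itself.
Transitive (axiom 4): yes — every two-step S-path is closed by a direct edge.
Euclidean (axiom 5): no — w4 S w1 and w4 S w4, but not w1 S w4.
So F validates K, D, T, S4; S5 would additionally require S to be Euclidean. The strongest is S4.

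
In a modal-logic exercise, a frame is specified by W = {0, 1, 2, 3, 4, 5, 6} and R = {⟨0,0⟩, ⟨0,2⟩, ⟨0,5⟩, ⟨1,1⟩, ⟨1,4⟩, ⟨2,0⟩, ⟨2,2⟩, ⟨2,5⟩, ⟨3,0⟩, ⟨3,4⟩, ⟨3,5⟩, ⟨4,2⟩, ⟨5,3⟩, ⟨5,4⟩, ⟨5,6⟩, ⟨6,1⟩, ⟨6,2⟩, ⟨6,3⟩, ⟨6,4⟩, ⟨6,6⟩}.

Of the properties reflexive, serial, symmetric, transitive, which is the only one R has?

Reflexive: no — 3 is not related to itself.
Serial: yes — every world has a successor (e.g. 0 R 0).
Symmetric: no — 0 R 5 but not 5 R 0.
Transitive: no — 0 R 5 and 5 R 3, but not 0 R 3.
Only serial holds.

serial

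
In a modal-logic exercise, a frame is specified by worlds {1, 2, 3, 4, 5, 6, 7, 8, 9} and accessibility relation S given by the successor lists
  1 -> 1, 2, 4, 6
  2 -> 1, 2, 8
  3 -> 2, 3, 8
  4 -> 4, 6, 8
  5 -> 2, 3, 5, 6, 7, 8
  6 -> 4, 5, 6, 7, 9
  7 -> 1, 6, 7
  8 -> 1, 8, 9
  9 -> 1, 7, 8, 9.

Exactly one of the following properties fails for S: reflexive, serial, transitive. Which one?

Reflexive: yes — every world is S-related to itself.
Serial: yes — every world has a successor (e.g. 1 S 1).
Transitive: no — 1 S 2 and 2 S 8, but not 1 S 8.
Only transitive fails.

transitive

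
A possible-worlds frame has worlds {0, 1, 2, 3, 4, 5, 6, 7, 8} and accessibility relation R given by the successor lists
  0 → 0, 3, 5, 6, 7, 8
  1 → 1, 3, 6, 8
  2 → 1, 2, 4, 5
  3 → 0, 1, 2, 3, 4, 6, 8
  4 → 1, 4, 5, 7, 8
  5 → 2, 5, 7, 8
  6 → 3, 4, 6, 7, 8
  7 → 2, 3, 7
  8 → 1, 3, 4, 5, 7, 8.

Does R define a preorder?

No

Reflexive: yes — every world is R-related to itself.
Transitive: no — 0 R 3 and 3 R 1, but not 0 R 1.
So R is not a preorder.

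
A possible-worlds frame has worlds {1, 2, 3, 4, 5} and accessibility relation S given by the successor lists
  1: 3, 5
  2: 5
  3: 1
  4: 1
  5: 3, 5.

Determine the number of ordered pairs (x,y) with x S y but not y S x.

Enumerating: (1,5), (2,5), (4,1), (5,3).

4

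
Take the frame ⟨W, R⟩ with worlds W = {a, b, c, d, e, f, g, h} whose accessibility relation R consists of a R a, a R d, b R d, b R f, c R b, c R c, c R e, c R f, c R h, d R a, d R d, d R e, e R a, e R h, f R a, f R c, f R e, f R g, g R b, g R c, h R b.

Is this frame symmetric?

No

Symmetric: no — b R d but not d R b.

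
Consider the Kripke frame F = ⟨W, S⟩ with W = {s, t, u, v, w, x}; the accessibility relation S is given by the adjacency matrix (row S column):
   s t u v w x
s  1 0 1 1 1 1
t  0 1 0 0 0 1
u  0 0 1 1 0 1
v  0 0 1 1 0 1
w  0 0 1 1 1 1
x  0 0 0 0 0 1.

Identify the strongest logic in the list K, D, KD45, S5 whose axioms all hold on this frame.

D

Serial (axiom D): yes — every world has a successor (e.g. s S s).
Euclidean (axiom 5): no — s S u and s S w, but not u S w.
Transitive (axiom 4): yes — every two-step S-path is closed by a direct edge.
Reflexive (axiom T): yes — every world is S-related to itself.
So F validates K, D; KD45 would additionally require S to be Euclidean. The strongest is D.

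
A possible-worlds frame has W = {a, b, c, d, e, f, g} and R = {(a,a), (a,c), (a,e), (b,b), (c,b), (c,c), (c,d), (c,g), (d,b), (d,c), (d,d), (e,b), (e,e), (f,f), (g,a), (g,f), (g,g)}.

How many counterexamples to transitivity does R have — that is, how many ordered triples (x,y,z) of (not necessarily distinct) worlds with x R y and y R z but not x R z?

9

Enumerating: (a,c,b), (a,c,d), (a,c,g), (a,e,b), (c,g,a), (c,g,f), (d,c,g), (g,a,c), (g,a,e).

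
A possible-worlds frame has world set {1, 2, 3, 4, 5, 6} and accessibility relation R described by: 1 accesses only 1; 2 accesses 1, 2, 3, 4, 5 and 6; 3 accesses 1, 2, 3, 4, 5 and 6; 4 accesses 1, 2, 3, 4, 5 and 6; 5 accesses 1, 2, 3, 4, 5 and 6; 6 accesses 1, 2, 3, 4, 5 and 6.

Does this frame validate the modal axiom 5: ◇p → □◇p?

No

By correspondence theory, 5 is valid on a frame iff R is Euclidean.
Euclidean: no — 2 R 1 and 2 R 3, but not 1 R 3.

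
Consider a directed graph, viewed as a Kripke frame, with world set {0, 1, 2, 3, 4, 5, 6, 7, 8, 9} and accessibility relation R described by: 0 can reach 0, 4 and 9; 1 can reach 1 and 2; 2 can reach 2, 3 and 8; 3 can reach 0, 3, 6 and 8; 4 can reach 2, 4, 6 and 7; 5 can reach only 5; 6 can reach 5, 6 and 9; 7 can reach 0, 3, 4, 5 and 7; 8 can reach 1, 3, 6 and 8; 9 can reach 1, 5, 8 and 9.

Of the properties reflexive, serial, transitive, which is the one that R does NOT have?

Reflexive: yes — every world is R-related to itself.
Serial: yes — every world has a successor (e.g. 0 R 0).
Transitive: no — 0 R 4 and 4 R 2, but not 0 R 2.
Only transitive fails.

transitive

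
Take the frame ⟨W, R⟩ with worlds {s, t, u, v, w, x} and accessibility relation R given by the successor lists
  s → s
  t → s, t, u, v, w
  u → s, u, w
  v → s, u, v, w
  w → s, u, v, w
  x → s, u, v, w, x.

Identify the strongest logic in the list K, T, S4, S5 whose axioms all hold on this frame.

T

Reflexive (axiom T): yes — every world is R-related to itself.
Transitive (axiom 4): no — u R w and w R v, but not u R v.
Euclidean (axiom 5): no — t R s and t R u, but not s R u.
So F validates K, T; S4 would additionally require R to be transitive. The strongest is T.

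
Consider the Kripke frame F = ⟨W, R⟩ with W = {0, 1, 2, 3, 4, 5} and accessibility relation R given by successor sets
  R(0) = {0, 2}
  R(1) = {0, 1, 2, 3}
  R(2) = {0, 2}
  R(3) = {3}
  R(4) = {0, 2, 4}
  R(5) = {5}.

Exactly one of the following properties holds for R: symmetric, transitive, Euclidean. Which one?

transitive

Symmetric: no — 1 R 0 but not 0 R 1.
Transitive: yes — every two-step R-path is closed by a direct edge.
Euclidean: no — 1 R 0 and 1 R 3, but not 0 R 3.
Only transitive holds.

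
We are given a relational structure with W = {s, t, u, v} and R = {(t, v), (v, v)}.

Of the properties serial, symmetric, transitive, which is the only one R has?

transitive

Serial: no — s has no R-successor.
Symmetric: no — t R v but not v R t.
Transitive: yes — every two-step R-path is closed by a direct edge.
Only transitive holds.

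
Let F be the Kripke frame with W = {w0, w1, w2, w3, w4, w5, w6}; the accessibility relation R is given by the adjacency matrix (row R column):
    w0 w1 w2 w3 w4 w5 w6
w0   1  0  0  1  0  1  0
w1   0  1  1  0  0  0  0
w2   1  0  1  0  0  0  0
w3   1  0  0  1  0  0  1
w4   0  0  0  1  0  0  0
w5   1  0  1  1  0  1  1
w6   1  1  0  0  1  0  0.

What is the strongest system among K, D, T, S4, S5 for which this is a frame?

Serial (axiom D): yes — every world has a successor (e.g. w0 R w0).
Reflexive (axiom T): no — w4 is not related to itself.
Transitive (axiom 4): no — w0 R w3 and w3 R w6, but not w0 R w6.
Euclidean (axiom 5): no — w0 R w3 and w0 R w5, but not w3 R w5.
So F validates K, D; T would additionally require R to be reflexive. The strongest is D.

D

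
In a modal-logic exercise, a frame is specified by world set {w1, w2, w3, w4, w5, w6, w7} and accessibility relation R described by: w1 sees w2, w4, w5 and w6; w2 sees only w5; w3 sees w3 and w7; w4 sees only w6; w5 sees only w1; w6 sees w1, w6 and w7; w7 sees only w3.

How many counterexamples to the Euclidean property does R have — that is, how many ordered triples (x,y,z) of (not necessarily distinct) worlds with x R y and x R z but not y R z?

21

Enumerating: (w1,w2,w2), (w1,w2,w4), (w1,w2,w6), (w1,w4,w2), (w1,w4,w4), (w1,w4,w5), (w1,w5,w2), (w1,w5,w4), (w1,w5,w5), (w1,w5,w6), (w1,w6,w2), (w1,w6,w4), … and 9 more.
Total: 21.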